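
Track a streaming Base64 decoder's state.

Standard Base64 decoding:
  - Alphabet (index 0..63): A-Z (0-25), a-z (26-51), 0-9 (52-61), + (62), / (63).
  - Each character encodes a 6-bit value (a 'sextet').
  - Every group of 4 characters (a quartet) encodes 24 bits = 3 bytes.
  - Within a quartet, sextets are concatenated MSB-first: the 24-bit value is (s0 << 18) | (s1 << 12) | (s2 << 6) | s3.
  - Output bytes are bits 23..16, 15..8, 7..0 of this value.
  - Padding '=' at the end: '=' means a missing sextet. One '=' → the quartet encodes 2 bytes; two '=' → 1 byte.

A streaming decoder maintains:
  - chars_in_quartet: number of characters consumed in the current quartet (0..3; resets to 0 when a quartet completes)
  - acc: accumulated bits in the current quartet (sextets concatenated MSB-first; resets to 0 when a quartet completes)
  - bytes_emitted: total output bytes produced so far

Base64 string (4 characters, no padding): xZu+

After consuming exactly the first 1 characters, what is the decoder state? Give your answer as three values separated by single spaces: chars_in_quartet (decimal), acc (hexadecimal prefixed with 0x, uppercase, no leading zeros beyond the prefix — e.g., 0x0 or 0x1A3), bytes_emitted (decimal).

After char 0 ('x'=49): chars_in_quartet=1 acc=0x31 bytes_emitted=0

Answer: 1 0x31 0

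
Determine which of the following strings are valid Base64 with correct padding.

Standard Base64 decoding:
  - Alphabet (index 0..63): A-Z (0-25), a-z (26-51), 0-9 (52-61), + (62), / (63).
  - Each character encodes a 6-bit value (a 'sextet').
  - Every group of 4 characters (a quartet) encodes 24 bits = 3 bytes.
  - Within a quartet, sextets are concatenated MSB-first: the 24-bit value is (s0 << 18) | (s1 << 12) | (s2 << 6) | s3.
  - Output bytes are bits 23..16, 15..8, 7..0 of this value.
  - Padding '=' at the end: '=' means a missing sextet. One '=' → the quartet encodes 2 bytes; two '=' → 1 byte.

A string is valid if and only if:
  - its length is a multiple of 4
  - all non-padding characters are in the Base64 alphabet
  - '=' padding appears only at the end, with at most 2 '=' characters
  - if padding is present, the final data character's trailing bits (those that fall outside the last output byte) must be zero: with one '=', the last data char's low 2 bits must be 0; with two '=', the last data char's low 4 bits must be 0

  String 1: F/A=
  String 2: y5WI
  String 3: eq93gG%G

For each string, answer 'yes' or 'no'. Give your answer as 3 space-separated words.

String 1: 'F/A=' → valid
String 2: 'y5WI' → valid
String 3: 'eq93gG%G' → invalid (bad char(s): ['%'])

Answer: yes yes no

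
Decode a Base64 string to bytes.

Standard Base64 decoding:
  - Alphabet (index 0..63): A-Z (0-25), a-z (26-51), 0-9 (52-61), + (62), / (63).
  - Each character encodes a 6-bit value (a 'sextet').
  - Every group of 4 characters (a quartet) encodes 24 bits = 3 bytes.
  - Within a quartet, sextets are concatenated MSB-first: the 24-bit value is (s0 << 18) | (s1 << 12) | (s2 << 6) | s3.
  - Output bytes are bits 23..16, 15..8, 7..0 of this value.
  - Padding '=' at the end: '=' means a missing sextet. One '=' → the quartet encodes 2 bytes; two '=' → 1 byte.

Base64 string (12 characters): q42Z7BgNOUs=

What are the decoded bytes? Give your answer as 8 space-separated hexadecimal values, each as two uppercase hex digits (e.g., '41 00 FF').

After char 0 ('q'=42): chars_in_quartet=1 acc=0x2A bytes_emitted=0
After char 1 ('4'=56): chars_in_quartet=2 acc=0xAB8 bytes_emitted=0
After char 2 ('2'=54): chars_in_quartet=3 acc=0x2AE36 bytes_emitted=0
After char 3 ('Z'=25): chars_in_quartet=4 acc=0xAB8D99 -> emit AB 8D 99, reset; bytes_emitted=3
After char 4 ('7'=59): chars_in_quartet=1 acc=0x3B bytes_emitted=3
After char 5 ('B'=1): chars_in_quartet=2 acc=0xEC1 bytes_emitted=3
After char 6 ('g'=32): chars_in_quartet=3 acc=0x3B060 bytes_emitted=3
After char 7 ('N'=13): chars_in_quartet=4 acc=0xEC180D -> emit EC 18 0D, reset; bytes_emitted=6
After char 8 ('O'=14): chars_in_quartet=1 acc=0xE bytes_emitted=6
After char 9 ('U'=20): chars_in_quartet=2 acc=0x394 bytes_emitted=6
After char 10 ('s'=44): chars_in_quartet=3 acc=0xE52C bytes_emitted=6
Padding '=': partial quartet acc=0xE52C -> emit 39 4B; bytes_emitted=8

Answer: AB 8D 99 EC 18 0D 39 4B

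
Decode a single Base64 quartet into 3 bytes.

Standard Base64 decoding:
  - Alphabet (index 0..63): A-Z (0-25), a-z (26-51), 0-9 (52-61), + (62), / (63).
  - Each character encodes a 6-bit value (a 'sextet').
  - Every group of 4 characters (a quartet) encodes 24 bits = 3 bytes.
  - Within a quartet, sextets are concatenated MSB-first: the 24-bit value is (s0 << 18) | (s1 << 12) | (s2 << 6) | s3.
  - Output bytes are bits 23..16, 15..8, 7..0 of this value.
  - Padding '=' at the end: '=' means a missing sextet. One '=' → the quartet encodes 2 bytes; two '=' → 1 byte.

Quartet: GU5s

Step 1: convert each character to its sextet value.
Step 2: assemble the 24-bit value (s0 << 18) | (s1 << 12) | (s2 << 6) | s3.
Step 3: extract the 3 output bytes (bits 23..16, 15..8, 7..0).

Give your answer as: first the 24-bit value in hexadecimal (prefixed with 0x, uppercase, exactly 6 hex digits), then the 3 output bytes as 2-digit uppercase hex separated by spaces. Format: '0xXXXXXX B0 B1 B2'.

Answer: 0x194E6C 19 4E 6C

Derivation:
Sextets: G=6, U=20, 5=57, s=44
24-bit: (6<<18) | (20<<12) | (57<<6) | 44
      = 0x180000 | 0x014000 | 0x000E40 | 0x00002C
      = 0x194E6C
Bytes: (v>>16)&0xFF=19, (v>>8)&0xFF=4E, v&0xFF=6C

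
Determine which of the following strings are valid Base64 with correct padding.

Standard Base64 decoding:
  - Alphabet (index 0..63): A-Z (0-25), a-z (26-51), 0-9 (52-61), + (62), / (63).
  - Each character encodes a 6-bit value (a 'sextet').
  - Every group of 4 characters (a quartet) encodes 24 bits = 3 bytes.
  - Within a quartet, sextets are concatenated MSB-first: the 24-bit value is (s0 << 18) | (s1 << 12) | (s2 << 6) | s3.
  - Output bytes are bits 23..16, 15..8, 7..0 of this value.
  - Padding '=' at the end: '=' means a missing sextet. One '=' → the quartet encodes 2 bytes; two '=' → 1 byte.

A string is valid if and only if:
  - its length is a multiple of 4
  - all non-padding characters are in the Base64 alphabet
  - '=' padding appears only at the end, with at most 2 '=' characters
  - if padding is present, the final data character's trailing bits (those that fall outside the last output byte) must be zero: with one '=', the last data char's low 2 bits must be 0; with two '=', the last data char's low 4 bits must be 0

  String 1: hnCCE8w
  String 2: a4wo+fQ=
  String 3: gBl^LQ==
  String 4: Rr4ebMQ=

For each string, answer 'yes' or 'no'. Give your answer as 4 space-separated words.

String 1: 'hnCCE8w' → invalid (len=7 not mult of 4)
String 2: 'a4wo+fQ=' → valid
String 3: 'gBl^LQ==' → invalid (bad char(s): ['^'])
String 4: 'Rr4ebMQ=' → valid

Answer: no yes no yes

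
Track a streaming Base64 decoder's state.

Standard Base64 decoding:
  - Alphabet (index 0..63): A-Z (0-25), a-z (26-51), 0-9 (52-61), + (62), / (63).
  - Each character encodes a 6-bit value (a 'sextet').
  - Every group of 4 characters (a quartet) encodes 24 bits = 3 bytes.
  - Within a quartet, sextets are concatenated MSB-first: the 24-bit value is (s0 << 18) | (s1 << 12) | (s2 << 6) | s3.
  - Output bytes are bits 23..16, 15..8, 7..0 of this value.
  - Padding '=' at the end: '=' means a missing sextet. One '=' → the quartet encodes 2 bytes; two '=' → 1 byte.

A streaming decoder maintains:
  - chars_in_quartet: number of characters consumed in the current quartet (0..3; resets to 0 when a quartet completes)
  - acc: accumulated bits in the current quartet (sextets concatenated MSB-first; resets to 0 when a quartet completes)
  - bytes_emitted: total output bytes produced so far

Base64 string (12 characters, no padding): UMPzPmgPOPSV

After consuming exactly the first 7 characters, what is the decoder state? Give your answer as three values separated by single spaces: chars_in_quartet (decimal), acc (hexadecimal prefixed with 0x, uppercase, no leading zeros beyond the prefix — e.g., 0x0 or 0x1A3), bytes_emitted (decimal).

After char 0 ('U'=20): chars_in_quartet=1 acc=0x14 bytes_emitted=0
After char 1 ('M'=12): chars_in_quartet=2 acc=0x50C bytes_emitted=0
After char 2 ('P'=15): chars_in_quartet=3 acc=0x1430F bytes_emitted=0
After char 3 ('z'=51): chars_in_quartet=4 acc=0x50C3F3 -> emit 50 C3 F3, reset; bytes_emitted=3
After char 4 ('P'=15): chars_in_quartet=1 acc=0xF bytes_emitted=3
After char 5 ('m'=38): chars_in_quartet=2 acc=0x3E6 bytes_emitted=3
After char 6 ('g'=32): chars_in_quartet=3 acc=0xF9A0 bytes_emitted=3

Answer: 3 0xF9A0 3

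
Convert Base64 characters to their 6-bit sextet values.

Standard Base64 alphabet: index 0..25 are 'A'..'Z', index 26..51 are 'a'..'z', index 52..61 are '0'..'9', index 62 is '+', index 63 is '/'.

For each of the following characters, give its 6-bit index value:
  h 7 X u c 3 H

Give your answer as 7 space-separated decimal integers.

Answer: 33 59 23 46 28 55 7

Derivation:
'h': a..z range, 26 + ord('h') − ord('a') = 33
'7': 0..9 range, 52 + ord('7') − ord('0') = 59
'X': A..Z range, ord('X') − ord('A') = 23
'u': a..z range, 26 + ord('u') − ord('a') = 46
'c': a..z range, 26 + ord('c') − ord('a') = 28
'3': 0..9 range, 52 + ord('3') − ord('0') = 55
'H': A..Z range, ord('H') − ord('A') = 7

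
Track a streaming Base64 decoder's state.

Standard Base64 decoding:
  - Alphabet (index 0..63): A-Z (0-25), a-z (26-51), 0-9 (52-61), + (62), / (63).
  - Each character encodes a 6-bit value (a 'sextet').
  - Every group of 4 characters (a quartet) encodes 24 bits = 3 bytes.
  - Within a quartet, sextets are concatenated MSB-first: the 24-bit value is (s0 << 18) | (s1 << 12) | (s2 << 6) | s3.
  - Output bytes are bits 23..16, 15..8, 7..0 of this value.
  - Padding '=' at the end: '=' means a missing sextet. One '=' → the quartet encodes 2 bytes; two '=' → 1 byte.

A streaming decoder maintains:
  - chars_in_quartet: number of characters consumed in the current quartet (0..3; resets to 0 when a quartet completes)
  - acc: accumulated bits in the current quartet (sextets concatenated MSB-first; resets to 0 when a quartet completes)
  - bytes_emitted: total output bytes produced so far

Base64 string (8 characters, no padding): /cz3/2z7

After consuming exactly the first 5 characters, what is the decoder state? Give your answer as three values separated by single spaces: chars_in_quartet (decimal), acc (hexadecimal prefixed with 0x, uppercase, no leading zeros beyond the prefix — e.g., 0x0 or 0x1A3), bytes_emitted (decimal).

Answer: 1 0x3F 3

Derivation:
After char 0 ('/'=63): chars_in_quartet=1 acc=0x3F bytes_emitted=0
After char 1 ('c'=28): chars_in_quartet=2 acc=0xFDC bytes_emitted=0
After char 2 ('z'=51): chars_in_quartet=3 acc=0x3F733 bytes_emitted=0
After char 3 ('3'=55): chars_in_quartet=4 acc=0xFDCCF7 -> emit FD CC F7, reset; bytes_emitted=3
After char 4 ('/'=63): chars_in_quartet=1 acc=0x3F bytes_emitted=3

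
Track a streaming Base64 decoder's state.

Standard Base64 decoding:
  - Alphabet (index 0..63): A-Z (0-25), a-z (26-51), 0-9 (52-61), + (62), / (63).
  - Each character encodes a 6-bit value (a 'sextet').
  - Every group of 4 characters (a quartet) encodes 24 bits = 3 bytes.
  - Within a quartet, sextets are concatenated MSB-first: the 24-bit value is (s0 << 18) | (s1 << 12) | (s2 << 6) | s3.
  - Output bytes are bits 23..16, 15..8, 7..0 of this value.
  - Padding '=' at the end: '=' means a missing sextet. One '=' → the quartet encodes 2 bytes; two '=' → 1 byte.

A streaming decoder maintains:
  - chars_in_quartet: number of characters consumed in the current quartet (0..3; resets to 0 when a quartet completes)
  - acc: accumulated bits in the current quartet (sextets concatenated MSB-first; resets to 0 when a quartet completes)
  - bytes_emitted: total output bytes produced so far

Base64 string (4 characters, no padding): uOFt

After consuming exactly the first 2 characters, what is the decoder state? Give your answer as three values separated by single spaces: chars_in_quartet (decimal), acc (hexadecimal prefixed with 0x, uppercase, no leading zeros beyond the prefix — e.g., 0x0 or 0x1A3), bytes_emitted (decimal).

After char 0 ('u'=46): chars_in_quartet=1 acc=0x2E bytes_emitted=0
After char 1 ('O'=14): chars_in_quartet=2 acc=0xB8E bytes_emitted=0

Answer: 2 0xB8E 0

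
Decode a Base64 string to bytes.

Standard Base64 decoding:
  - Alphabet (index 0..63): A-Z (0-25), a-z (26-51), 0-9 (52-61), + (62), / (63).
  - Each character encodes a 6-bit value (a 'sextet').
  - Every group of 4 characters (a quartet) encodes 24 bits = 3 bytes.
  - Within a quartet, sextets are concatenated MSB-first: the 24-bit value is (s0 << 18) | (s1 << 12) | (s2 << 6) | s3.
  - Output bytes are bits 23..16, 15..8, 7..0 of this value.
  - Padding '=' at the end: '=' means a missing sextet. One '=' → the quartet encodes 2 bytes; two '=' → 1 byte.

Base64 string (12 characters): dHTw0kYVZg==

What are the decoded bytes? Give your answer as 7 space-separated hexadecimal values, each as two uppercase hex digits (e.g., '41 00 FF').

After char 0 ('d'=29): chars_in_quartet=1 acc=0x1D bytes_emitted=0
After char 1 ('H'=7): chars_in_quartet=2 acc=0x747 bytes_emitted=0
After char 2 ('T'=19): chars_in_quartet=3 acc=0x1D1D3 bytes_emitted=0
After char 3 ('w'=48): chars_in_quartet=4 acc=0x7474F0 -> emit 74 74 F0, reset; bytes_emitted=3
After char 4 ('0'=52): chars_in_quartet=1 acc=0x34 bytes_emitted=3
After char 5 ('k'=36): chars_in_quartet=2 acc=0xD24 bytes_emitted=3
After char 6 ('Y'=24): chars_in_quartet=3 acc=0x34918 bytes_emitted=3
After char 7 ('V'=21): chars_in_quartet=4 acc=0xD24615 -> emit D2 46 15, reset; bytes_emitted=6
After char 8 ('Z'=25): chars_in_quartet=1 acc=0x19 bytes_emitted=6
After char 9 ('g'=32): chars_in_quartet=2 acc=0x660 bytes_emitted=6
Padding '==': partial quartet acc=0x660 -> emit 66; bytes_emitted=7

Answer: 74 74 F0 D2 46 15 66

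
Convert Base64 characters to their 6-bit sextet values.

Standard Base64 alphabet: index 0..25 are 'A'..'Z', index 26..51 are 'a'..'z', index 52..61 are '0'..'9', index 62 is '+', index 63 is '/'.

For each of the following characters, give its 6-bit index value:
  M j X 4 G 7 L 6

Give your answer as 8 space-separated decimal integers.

'M': A..Z range, ord('M') − ord('A') = 12
'j': a..z range, 26 + ord('j') − ord('a') = 35
'X': A..Z range, ord('X') − ord('A') = 23
'4': 0..9 range, 52 + ord('4') − ord('0') = 56
'G': A..Z range, ord('G') − ord('A') = 6
'7': 0..9 range, 52 + ord('7') − ord('0') = 59
'L': A..Z range, ord('L') − ord('A') = 11
'6': 0..9 range, 52 + ord('6') − ord('0') = 58

Answer: 12 35 23 56 6 59 11 58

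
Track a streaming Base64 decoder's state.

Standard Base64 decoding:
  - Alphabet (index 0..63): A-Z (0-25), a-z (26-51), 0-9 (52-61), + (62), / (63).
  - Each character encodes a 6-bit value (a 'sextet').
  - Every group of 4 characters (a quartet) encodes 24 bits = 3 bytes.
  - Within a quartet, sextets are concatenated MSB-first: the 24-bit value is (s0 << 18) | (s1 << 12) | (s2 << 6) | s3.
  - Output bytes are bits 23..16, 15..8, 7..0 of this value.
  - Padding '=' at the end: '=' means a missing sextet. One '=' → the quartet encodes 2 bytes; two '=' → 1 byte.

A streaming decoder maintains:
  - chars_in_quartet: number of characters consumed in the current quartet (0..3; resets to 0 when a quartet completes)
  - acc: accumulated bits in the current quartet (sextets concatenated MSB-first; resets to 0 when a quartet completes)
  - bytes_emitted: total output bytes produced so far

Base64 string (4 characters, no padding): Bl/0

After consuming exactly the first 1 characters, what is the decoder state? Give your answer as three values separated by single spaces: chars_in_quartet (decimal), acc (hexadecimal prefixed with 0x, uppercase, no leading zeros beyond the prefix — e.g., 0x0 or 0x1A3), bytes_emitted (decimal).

Answer: 1 0x1 0

Derivation:
After char 0 ('B'=1): chars_in_quartet=1 acc=0x1 bytes_emitted=0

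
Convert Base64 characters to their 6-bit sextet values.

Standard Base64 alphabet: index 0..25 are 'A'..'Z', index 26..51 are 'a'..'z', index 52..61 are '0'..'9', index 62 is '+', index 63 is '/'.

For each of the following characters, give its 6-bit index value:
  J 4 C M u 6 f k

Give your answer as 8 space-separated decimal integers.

Answer: 9 56 2 12 46 58 31 36

Derivation:
'J': A..Z range, ord('J') − ord('A') = 9
'4': 0..9 range, 52 + ord('4') − ord('0') = 56
'C': A..Z range, ord('C') − ord('A') = 2
'M': A..Z range, ord('M') − ord('A') = 12
'u': a..z range, 26 + ord('u') − ord('a') = 46
'6': 0..9 range, 52 + ord('6') − ord('0') = 58
'f': a..z range, 26 + ord('f') − ord('a') = 31
'k': a..z range, 26 + ord('k') − ord('a') = 36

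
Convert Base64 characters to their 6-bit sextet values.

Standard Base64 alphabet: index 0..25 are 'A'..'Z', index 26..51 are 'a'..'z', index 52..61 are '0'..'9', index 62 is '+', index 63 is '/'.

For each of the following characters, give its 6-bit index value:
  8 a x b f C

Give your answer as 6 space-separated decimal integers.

'8': 0..9 range, 52 + ord('8') − ord('0') = 60
'a': a..z range, 26 + ord('a') − ord('a') = 26
'x': a..z range, 26 + ord('x') − ord('a') = 49
'b': a..z range, 26 + ord('b') − ord('a') = 27
'f': a..z range, 26 + ord('f') − ord('a') = 31
'C': A..Z range, ord('C') − ord('A') = 2

Answer: 60 26 49 27 31 2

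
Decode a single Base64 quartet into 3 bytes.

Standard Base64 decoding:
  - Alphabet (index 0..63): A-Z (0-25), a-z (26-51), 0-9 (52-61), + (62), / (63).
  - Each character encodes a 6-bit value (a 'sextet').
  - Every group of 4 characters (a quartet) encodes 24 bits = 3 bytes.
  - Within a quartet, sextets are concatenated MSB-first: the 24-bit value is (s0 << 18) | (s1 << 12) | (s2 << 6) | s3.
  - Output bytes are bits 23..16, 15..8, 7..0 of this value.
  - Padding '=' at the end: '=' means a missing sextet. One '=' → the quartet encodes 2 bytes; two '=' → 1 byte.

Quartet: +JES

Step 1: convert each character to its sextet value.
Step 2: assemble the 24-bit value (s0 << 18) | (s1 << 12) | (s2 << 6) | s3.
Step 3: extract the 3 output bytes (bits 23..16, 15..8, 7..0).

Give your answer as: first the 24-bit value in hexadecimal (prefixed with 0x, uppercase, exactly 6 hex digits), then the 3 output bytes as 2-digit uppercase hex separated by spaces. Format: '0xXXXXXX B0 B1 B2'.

Answer: 0xF89112 F8 91 12

Derivation:
Sextets: +=62, J=9, E=4, S=18
24-bit: (62<<18) | (9<<12) | (4<<6) | 18
      = 0xF80000 | 0x009000 | 0x000100 | 0x000012
      = 0xF89112
Bytes: (v>>16)&0xFF=F8, (v>>8)&0xFF=91, v&0xFF=12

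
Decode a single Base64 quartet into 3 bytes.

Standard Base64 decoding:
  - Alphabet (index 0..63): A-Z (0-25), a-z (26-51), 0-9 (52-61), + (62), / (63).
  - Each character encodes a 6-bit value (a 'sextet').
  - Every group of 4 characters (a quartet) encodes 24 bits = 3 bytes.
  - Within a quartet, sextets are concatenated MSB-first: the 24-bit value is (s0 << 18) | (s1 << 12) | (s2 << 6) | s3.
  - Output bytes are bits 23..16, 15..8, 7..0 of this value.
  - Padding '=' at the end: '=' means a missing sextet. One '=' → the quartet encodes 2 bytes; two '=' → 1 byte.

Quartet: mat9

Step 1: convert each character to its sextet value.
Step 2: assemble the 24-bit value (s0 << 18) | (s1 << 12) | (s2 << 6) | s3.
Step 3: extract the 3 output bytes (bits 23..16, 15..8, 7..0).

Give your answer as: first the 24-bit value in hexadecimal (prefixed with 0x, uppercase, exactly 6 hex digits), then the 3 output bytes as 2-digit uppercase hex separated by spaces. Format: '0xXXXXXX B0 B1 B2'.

Sextets: m=38, a=26, t=45, 9=61
24-bit: (38<<18) | (26<<12) | (45<<6) | 61
      = 0x980000 | 0x01A000 | 0x000B40 | 0x00003D
      = 0x99AB7D
Bytes: (v>>16)&0xFF=99, (v>>8)&0xFF=AB, v&0xFF=7D

Answer: 0x99AB7D 99 AB 7D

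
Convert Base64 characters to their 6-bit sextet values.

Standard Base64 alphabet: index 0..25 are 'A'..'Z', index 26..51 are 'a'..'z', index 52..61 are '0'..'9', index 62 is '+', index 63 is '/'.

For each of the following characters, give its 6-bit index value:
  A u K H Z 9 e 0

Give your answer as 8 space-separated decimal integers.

'A': A..Z range, ord('A') − ord('A') = 0
'u': a..z range, 26 + ord('u') − ord('a') = 46
'K': A..Z range, ord('K') − ord('A') = 10
'H': A..Z range, ord('H') − ord('A') = 7
'Z': A..Z range, ord('Z') − ord('A') = 25
'9': 0..9 range, 52 + ord('9') − ord('0') = 61
'e': a..z range, 26 + ord('e') − ord('a') = 30
'0': 0..9 range, 52 + ord('0') − ord('0') = 52

Answer: 0 46 10 7 25 61 30 52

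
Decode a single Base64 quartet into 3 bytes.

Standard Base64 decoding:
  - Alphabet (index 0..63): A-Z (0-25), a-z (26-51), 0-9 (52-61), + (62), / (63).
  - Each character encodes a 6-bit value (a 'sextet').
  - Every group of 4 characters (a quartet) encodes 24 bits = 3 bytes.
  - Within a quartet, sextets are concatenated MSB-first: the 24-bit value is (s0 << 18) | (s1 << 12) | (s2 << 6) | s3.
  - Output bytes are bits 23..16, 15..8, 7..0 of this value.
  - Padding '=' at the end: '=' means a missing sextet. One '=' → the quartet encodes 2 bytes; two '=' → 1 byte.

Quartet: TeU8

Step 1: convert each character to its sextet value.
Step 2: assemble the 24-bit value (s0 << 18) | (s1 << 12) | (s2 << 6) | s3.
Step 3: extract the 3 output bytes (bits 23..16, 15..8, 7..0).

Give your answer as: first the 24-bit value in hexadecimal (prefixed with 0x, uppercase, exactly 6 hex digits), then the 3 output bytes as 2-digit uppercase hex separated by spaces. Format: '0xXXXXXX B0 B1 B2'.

Sextets: T=19, e=30, U=20, 8=60
24-bit: (19<<18) | (30<<12) | (20<<6) | 60
      = 0x4C0000 | 0x01E000 | 0x000500 | 0x00003C
      = 0x4DE53C
Bytes: (v>>16)&0xFF=4D, (v>>8)&0xFF=E5, v&0xFF=3C

Answer: 0x4DE53C 4D E5 3C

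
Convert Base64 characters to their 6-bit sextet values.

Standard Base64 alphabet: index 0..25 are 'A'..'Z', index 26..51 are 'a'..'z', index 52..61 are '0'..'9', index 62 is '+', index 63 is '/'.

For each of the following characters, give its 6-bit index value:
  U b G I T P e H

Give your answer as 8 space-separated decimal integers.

Answer: 20 27 6 8 19 15 30 7

Derivation:
'U': A..Z range, ord('U') − ord('A') = 20
'b': a..z range, 26 + ord('b') − ord('a') = 27
'G': A..Z range, ord('G') − ord('A') = 6
'I': A..Z range, ord('I') − ord('A') = 8
'T': A..Z range, ord('T') − ord('A') = 19
'P': A..Z range, ord('P') − ord('A') = 15
'e': a..z range, 26 + ord('e') − ord('a') = 30
'H': A..Z range, ord('H') − ord('A') = 7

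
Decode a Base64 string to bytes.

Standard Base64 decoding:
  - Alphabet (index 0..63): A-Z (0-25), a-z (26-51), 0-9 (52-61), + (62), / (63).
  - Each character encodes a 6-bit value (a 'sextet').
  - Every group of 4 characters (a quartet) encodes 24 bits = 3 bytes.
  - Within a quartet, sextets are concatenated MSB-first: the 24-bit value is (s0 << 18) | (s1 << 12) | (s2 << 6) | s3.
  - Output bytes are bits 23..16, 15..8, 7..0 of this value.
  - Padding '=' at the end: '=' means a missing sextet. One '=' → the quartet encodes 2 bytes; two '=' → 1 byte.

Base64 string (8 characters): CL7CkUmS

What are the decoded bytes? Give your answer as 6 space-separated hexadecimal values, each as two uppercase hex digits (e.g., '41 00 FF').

Answer: 08 BE C2 91 49 92

Derivation:
After char 0 ('C'=2): chars_in_quartet=1 acc=0x2 bytes_emitted=0
After char 1 ('L'=11): chars_in_quartet=2 acc=0x8B bytes_emitted=0
After char 2 ('7'=59): chars_in_quartet=3 acc=0x22FB bytes_emitted=0
After char 3 ('C'=2): chars_in_quartet=4 acc=0x8BEC2 -> emit 08 BE C2, reset; bytes_emitted=3
After char 4 ('k'=36): chars_in_quartet=1 acc=0x24 bytes_emitted=3
After char 5 ('U'=20): chars_in_quartet=2 acc=0x914 bytes_emitted=3
After char 6 ('m'=38): chars_in_quartet=3 acc=0x24526 bytes_emitted=3
After char 7 ('S'=18): chars_in_quartet=4 acc=0x914992 -> emit 91 49 92, reset; bytes_emitted=6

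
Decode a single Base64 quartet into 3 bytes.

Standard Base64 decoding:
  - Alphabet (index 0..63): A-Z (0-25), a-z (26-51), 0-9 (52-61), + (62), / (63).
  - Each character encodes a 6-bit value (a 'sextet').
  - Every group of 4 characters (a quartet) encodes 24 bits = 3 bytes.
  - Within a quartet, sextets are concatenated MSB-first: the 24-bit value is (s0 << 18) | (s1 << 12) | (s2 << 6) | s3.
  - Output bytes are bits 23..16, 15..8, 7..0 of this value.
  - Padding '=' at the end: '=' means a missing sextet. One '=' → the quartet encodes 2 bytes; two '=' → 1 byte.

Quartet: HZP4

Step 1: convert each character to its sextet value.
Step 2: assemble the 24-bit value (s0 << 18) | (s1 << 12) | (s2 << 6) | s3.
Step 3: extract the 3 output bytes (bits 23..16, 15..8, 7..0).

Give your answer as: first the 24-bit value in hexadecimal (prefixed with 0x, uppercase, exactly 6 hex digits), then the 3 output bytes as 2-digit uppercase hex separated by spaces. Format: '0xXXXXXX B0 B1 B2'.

Sextets: H=7, Z=25, P=15, 4=56
24-bit: (7<<18) | (25<<12) | (15<<6) | 56
      = 0x1C0000 | 0x019000 | 0x0003C0 | 0x000038
      = 0x1D93F8
Bytes: (v>>16)&0xFF=1D, (v>>8)&0xFF=93, v&0xFF=F8

Answer: 0x1D93F8 1D 93 F8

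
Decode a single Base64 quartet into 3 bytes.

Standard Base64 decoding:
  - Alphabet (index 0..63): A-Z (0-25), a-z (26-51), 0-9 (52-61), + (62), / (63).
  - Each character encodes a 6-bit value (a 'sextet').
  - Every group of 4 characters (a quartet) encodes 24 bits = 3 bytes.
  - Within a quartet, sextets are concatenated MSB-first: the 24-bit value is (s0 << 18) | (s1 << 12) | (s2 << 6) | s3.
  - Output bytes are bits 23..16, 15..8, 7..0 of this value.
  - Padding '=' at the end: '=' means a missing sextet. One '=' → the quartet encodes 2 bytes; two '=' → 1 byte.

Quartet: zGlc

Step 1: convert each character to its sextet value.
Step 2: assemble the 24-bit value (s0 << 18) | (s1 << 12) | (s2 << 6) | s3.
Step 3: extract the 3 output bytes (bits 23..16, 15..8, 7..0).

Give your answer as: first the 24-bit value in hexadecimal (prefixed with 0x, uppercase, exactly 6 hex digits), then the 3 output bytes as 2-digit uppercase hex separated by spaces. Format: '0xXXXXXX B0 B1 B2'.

Sextets: z=51, G=6, l=37, c=28
24-bit: (51<<18) | (6<<12) | (37<<6) | 28
      = 0xCC0000 | 0x006000 | 0x000940 | 0x00001C
      = 0xCC695C
Bytes: (v>>16)&0xFF=CC, (v>>8)&0xFF=69, v&0xFF=5C

Answer: 0xCC695C CC 69 5C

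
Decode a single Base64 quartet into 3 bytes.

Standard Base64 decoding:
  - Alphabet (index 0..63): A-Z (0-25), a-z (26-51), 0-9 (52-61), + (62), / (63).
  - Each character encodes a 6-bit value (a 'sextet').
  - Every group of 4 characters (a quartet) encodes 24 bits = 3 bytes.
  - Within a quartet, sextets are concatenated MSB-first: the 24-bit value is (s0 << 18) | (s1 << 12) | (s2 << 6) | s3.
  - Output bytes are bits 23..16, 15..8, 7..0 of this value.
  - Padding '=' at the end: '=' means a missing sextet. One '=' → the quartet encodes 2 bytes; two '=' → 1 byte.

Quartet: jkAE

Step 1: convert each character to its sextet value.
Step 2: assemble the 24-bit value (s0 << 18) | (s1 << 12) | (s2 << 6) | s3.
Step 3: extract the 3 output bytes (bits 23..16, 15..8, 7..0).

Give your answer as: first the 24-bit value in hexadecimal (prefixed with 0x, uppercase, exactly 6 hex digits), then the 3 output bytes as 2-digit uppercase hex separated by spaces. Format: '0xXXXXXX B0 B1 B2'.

Answer: 0x8E4004 8E 40 04

Derivation:
Sextets: j=35, k=36, A=0, E=4
24-bit: (35<<18) | (36<<12) | (0<<6) | 4
      = 0x8C0000 | 0x024000 | 0x000000 | 0x000004
      = 0x8E4004
Bytes: (v>>16)&0xFF=8E, (v>>8)&0xFF=40, v&0xFF=04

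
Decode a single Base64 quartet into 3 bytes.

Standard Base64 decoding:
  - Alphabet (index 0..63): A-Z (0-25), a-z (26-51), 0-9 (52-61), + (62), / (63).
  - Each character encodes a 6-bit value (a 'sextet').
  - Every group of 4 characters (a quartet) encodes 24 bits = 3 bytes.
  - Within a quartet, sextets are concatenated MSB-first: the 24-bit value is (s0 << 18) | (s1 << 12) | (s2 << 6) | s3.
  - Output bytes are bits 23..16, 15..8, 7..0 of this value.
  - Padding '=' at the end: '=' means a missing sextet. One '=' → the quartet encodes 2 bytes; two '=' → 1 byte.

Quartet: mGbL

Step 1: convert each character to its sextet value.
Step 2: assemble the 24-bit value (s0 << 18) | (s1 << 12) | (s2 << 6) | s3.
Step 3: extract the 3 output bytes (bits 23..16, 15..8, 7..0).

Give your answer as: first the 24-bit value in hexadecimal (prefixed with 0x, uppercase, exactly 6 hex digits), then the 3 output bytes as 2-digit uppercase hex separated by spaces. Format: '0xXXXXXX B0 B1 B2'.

Answer: 0x9866CB 98 66 CB

Derivation:
Sextets: m=38, G=6, b=27, L=11
24-bit: (38<<18) | (6<<12) | (27<<6) | 11
      = 0x980000 | 0x006000 | 0x0006C0 | 0x00000B
      = 0x9866CB
Bytes: (v>>16)&0xFF=98, (v>>8)&0xFF=66, v&0xFF=CB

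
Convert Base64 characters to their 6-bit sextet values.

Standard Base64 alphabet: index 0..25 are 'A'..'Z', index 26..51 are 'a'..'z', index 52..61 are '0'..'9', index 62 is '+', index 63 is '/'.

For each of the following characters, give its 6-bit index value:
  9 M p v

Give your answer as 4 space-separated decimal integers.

Answer: 61 12 41 47

Derivation:
'9': 0..9 range, 52 + ord('9') − ord('0') = 61
'M': A..Z range, ord('M') − ord('A') = 12
'p': a..z range, 26 + ord('p') − ord('a') = 41
'v': a..z range, 26 + ord('v') − ord('a') = 47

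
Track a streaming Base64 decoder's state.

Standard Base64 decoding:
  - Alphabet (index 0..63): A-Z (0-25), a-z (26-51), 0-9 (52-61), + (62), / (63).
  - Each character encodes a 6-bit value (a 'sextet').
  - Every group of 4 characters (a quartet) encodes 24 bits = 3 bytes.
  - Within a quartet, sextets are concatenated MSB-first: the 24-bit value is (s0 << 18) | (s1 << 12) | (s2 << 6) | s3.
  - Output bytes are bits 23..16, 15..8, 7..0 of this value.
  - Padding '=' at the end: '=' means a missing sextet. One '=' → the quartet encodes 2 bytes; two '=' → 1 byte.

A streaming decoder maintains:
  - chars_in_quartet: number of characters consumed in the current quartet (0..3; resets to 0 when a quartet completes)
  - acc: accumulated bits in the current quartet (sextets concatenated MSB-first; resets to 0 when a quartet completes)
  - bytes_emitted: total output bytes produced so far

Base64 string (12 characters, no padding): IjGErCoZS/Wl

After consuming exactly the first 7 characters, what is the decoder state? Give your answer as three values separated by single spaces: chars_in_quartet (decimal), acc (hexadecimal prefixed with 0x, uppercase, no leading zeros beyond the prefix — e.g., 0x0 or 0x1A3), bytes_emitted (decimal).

Answer: 3 0x2B0A8 3

Derivation:
After char 0 ('I'=8): chars_in_quartet=1 acc=0x8 bytes_emitted=0
After char 1 ('j'=35): chars_in_quartet=2 acc=0x223 bytes_emitted=0
After char 2 ('G'=6): chars_in_quartet=3 acc=0x88C6 bytes_emitted=0
After char 3 ('E'=4): chars_in_quartet=4 acc=0x223184 -> emit 22 31 84, reset; bytes_emitted=3
After char 4 ('r'=43): chars_in_quartet=1 acc=0x2B bytes_emitted=3
After char 5 ('C'=2): chars_in_quartet=2 acc=0xAC2 bytes_emitted=3
After char 6 ('o'=40): chars_in_quartet=3 acc=0x2B0A8 bytes_emitted=3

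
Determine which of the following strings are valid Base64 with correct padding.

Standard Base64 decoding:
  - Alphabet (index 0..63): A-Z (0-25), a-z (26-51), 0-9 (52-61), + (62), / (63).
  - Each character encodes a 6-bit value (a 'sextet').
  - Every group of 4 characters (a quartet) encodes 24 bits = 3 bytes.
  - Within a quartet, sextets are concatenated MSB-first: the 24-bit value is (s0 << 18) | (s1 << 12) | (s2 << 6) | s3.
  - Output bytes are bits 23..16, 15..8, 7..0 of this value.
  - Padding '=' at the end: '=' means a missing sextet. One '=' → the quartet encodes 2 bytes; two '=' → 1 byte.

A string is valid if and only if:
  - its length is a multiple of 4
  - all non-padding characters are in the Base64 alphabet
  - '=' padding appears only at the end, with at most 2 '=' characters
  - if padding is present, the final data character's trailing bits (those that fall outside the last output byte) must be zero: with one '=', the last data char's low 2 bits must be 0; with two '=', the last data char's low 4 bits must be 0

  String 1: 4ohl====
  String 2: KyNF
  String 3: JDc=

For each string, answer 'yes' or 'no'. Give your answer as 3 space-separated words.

Answer: no yes yes

Derivation:
String 1: '4ohl====' → invalid (4 pad chars (max 2))
String 2: 'KyNF' → valid
String 3: 'JDc=' → valid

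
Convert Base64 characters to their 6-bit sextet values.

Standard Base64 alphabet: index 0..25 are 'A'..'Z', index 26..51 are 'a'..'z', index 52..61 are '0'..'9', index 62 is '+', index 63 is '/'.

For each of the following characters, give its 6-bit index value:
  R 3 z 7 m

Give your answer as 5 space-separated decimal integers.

Answer: 17 55 51 59 38

Derivation:
'R': A..Z range, ord('R') − ord('A') = 17
'3': 0..9 range, 52 + ord('3') − ord('0') = 55
'z': a..z range, 26 + ord('z') − ord('a') = 51
'7': 0..9 range, 52 + ord('7') − ord('0') = 59
'm': a..z range, 26 + ord('m') − ord('a') = 38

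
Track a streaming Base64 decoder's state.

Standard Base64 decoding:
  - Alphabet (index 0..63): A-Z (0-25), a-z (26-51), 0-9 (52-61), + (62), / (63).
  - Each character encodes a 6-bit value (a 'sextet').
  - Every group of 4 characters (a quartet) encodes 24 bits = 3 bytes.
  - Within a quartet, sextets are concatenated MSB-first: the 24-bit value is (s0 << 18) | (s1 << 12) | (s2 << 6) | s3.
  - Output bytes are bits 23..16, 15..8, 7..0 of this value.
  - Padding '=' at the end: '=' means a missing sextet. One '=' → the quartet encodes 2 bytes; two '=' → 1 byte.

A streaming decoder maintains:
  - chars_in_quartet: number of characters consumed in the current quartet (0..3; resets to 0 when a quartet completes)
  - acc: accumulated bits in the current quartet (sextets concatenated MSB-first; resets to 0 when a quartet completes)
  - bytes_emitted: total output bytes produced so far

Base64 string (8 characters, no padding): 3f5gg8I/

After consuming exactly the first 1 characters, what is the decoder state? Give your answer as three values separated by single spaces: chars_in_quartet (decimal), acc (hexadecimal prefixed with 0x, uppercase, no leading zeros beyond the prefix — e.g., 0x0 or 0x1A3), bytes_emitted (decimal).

Answer: 1 0x37 0

Derivation:
After char 0 ('3'=55): chars_in_quartet=1 acc=0x37 bytes_emitted=0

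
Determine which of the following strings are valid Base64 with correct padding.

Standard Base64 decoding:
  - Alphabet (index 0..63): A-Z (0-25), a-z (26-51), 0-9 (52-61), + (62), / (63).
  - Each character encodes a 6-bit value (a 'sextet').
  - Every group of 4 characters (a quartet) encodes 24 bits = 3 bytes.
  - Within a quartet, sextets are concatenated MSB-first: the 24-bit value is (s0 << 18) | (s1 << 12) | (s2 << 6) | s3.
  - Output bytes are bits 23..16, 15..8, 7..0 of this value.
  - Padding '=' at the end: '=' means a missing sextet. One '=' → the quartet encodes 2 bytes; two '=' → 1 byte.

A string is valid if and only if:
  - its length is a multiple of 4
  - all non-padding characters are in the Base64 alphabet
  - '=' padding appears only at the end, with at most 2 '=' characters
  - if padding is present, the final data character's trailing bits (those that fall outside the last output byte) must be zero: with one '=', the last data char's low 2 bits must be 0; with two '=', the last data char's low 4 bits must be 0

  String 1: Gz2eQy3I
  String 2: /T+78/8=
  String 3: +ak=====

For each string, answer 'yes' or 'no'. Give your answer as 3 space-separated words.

String 1: 'Gz2eQy3I' → valid
String 2: '/T+78/8=' → valid
String 3: '+ak=====' → invalid (5 pad chars (max 2))

Answer: yes yes no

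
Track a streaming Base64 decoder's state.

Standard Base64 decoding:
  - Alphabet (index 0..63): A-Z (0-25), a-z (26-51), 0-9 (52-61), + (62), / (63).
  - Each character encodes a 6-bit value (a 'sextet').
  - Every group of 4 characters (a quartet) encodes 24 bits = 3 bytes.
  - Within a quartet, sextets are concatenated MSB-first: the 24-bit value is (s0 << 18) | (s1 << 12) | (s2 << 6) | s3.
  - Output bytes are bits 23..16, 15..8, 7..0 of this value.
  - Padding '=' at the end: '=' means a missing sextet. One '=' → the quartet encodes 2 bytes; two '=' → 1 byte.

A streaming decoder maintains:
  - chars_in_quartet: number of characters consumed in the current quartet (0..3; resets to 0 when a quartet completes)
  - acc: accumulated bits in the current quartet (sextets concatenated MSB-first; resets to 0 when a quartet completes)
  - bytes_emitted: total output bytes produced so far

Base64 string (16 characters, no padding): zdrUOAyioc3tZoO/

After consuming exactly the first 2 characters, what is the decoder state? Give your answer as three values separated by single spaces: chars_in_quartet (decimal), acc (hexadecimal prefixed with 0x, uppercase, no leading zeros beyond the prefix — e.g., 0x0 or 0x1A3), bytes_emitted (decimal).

Answer: 2 0xCDD 0

Derivation:
After char 0 ('z'=51): chars_in_quartet=1 acc=0x33 bytes_emitted=0
After char 1 ('d'=29): chars_in_quartet=2 acc=0xCDD bytes_emitted=0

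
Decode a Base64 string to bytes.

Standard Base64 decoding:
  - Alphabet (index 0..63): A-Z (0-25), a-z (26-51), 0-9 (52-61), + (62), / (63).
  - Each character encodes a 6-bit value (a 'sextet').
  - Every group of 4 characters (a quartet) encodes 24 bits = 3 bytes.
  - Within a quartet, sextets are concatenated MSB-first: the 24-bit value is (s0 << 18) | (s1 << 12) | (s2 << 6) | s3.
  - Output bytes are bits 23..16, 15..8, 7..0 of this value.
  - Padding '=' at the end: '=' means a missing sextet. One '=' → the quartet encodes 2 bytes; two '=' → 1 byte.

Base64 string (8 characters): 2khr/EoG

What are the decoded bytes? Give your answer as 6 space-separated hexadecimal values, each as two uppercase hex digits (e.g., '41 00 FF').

After char 0 ('2'=54): chars_in_quartet=1 acc=0x36 bytes_emitted=0
After char 1 ('k'=36): chars_in_quartet=2 acc=0xDA4 bytes_emitted=0
After char 2 ('h'=33): chars_in_quartet=3 acc=0x36921 bytes_emitted=0
After char 3 ('r'=43): chars_in_quartet=4 acc=0xDA486B -> emit DA 48 6B, reset; bytes_emitted=3
After char 4 ('/'=63): chars_in_quartet=1 acc=0x3F bytes_emitted=3
After char 5 ('E'=4): chars_in_quartet=2 acc=0xFC4 bytes_emitted=3
After char 6 ('o'=40): chars_in_quartet=3 acc=0x3F128 bytes_emitted=3
After char 7 ('G'=6): chars_in_quartet=4 acc=0xFC4A06 -> emit FC 4A 06, reset; bytes_emitted=6

Answer: DA 48 6B FC 4A 06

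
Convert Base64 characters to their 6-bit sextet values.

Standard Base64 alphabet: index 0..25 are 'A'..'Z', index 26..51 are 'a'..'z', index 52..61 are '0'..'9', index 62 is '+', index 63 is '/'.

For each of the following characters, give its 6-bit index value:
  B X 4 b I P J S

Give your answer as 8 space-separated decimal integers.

'B': A..Z range, ord('B') − ord('A') = 1
'X': A..Z range, ord('X') − ord('A') = 23
'4': 0..9 range, 52 + ord('4') − ord('0') = 56
'b': a..z range, 26 + ord('b') − ord('a') = 27
'I': A..Z range, ord('I') − ord('A') = 8
'P': A..Z range, ord('P') − ord('A') = 15
'J': A..Z range, ord('J') − ord('A') = 9
'S': A..Z range, ord('S') − ord('A') = 18

Answer: 1 23 56 27 8 15 9 18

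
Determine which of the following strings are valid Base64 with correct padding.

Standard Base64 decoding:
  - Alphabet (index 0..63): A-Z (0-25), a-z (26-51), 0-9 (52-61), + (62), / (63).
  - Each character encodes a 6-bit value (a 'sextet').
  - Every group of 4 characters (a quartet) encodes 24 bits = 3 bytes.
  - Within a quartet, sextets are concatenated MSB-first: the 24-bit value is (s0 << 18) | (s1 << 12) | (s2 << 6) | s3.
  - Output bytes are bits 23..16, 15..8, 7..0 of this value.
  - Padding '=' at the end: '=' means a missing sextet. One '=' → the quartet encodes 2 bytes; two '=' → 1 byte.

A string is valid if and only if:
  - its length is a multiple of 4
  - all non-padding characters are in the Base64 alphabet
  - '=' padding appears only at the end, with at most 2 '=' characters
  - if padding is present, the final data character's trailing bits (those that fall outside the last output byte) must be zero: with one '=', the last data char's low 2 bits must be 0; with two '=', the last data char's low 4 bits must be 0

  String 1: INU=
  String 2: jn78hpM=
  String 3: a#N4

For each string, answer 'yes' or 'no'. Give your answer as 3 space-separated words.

Answer: yes yes no

Derivation:
String 1: 'INU=' → valid
String 2: 'jn78hpM=' → valid
String 3: 'a#N4' → invalid (bad char(s): ['#'])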